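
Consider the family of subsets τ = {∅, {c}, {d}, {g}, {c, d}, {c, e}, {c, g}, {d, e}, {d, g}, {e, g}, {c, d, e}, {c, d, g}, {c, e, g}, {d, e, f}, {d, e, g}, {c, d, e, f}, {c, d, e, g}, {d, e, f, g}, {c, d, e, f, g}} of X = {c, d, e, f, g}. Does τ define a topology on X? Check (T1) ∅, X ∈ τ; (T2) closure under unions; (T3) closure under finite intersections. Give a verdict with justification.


τ is NOT a topology on X.

Axiom (T1): ∅ ∈ τ? Yes; X ∈ τ? Yes.
Axiom (T2/T3): check pairwise unions and intersections of members of τ.
Counterexample for (T3): {c, e} ∩ {d, e} = {e} ∉ τ. Therefore τ is NOT a topology.


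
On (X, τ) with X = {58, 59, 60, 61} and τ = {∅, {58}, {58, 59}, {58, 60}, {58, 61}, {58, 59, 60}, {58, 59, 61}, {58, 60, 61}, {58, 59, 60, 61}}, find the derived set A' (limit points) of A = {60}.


A' = ∅

For each x ∈ X, list the open sets U ∈ τ with x ∈ U, then check whether U ∩ (A ∖ {x}) ≠ ∅ for every such U.
  x = 58: open {58} ∋ x has {58} ∩ (A ∖ {58}) = ∅, so x is NOT a limit point.
  x = 59: open {58, 59} ∋ x has {58, 59} ∩ (A ∖ {59}) = ∅, so x is NOT a limit point.
  x = 60: open {58, 60} ∋ x has {58, 60} ∩ (A ∖ {60}) = ∅, so x is NOT a limit point.
  x = 61: open {58, 61} ∋ x has {58, 61} ∩ (A ∖ {61}) = ∅, so x is NOT a limit point.
Collecting: A' = ∅.


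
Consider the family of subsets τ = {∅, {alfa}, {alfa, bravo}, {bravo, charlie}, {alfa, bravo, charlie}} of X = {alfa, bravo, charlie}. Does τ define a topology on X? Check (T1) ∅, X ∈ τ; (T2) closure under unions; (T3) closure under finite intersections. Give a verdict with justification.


τ is NOT a topology on X.

Axiom (T1): ∅ ∈ τ? Yes; X ∈ τ? Yes.
Axiom (T2/T3): check pairwise unions and intersections of members of τ.
Counterexample for (T3): {alfa, bravo} ∩ {bravo, charlie} = {bravo} ∉ τ. Therefore τ is NOT a topology.


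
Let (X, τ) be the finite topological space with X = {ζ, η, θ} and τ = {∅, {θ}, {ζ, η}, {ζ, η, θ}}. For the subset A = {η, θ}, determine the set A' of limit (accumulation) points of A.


A' = {ζ}

For each x ∈ X, list the open sets U ∈ τ with x ∈ U, then check whether U ∩ (A ∖ {x}) ≠ ∅ for every such U.
  x = ζ: opens ∋ x are {ζ, η}, {ζ, η, θ}; each meets A ∖ {ζ}, so x IS a limit point.
  x = η: open {ζ, η} ∋ x has {ζ, η} ∩ (A ∖ {η}) = ∅, so x is NOT a limit point.
  x = θ: open {θ} ∋ x has {θ} ∩ (A ∖ {θ}) = ∅, so x is NOT a limit point.
Collecting: A' = {ζ}.


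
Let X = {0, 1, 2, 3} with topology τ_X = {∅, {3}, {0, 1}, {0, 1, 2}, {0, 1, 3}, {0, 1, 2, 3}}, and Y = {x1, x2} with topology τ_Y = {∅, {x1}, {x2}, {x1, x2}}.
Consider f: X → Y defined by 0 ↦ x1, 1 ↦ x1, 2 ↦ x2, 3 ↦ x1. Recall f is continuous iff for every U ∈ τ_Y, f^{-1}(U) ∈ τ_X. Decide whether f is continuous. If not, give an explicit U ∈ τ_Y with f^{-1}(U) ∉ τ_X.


f is NOT continuous.

Compute f^{-1}(U) for each U ∈ τ_Y:
  U = ∅: f^{-1}(U) = ∅ ∈ τ_X ✓.
  U = {x1}: f^{-1}(U) = {0, 1, 3} ∈ τ_X ✓.
  U = {x2}: f^{-1}(U) = {2} ∉ τ_X ✗.
  U = {x1, x2}: f^{-1}(U) = {0, 1, 2, 3} ∈ τ_X ✓.
Found U = {x2} with f^{-1}(U) = {2} not in τ_X. Therefore f is NOT continuous.


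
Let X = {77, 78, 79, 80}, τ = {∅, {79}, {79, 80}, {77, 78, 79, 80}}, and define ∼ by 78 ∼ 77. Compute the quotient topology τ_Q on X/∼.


X/∼ = {[77=78], [79], [80]}; |τ_Q| = 4.

Equivalence classes: [77=78], [79], [80].
Quotient map π: X → X/∼ sends 77 ↦ [77=78], 78 ↦ [77=78], 79 ↦ [79], 80 ↦ [80].
For each subset V ⊆ X/∼, compute π^{-1}(V) ⊆ X and check whether π^{-1}(V) ∈ τ. V is open in τ_Q iff π^{-1}(V) ∈ τ.
  V = {}: π^{-1}(V) = ∅ ∈ τ ✓.
  V = {[77=78]}: π^{-1}(V) = {77, 78} ∉ τ ✗.
  V = {[79]}: π^{-1}(V) = {79} ∈ τ ✓.
  V = {[77=78], [79]}: π^{-1}(V) = {77, 78, 79} ∉ τ ✗.
  V = {[80]}: π^{-1}(V) = {80} ∉ τ ✗.
  V = {[77=78], [80]}: π^{-1}(V) = {77, 78, 80} ∉ τ ✗.
  V = {[79], [80]}: π^{-1}(V) = {79, 80} ∈ τ ✓.
  V = {[77=78], [79], [80]}: π^{-1}(V) = {77, 78, 79, 80} ∈ τ ✓.
Open sets in the quotient: τ_Q = {{}, {[79]}, {[79], [80]}, {[77=78], [79], [80]}} (4 elements).


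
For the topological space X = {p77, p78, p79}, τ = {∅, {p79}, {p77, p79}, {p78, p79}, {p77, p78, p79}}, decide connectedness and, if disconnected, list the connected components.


(X, τ) is connected.

Find clopen sets (U ∈ τ with X ∖ U ∈ τ):
  U = ∅, X ∖ U = {p77, p78, p79} — both open, so U is clopen.
  U = {p77, p78, p79}, X ∖ U = ∅ — both open, so U is clopen.
Only trivial clopens (∅ and X) exist, so (X, τ) is connected.
Compute connected components by grouping points that agree on all clopens:
  component: {p77, p78, p79}


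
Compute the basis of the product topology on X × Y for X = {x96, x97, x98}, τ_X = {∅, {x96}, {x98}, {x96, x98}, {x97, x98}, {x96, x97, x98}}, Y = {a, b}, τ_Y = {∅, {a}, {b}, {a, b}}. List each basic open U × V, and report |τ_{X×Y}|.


Basis B = {∅ × ∅, {x96} × {a}, {x96} × {b}, {x98} × {a}, {x98} × {b}, {x96} × {a, b}, {x96, x98} × {a}, {x96, x98} × {b}, {x97, x98} × {a}, {x97, x98} × {b}, {x98} × {a, b}, {x96, x97, x98} × {a}, {x96, x97, x98} × {b}, {x96, x98} × {a, b}, {x97, x98} × {a, b}, {x96, x97, x98} × {a, b}}; |τ_{X×Y}| = 36.

Enumerate products U × V with U ∈ τ_X, V ∈ τ_Y (deduplicated):
  ∅ × ∅ = {} (∅)
  {x96} × {a} = {(x96,a)}
  {x96} × {b} = {(x96,b)}
  {x98} × {a} = {(x98,a)}
  {x98} × {b} = {(x98,b)}
  {x96} × {a, b} = {(x96,a), (x96,b)}
  {x96, x98} × {a} = {(x96,a), (x98,a)}
  {x96, x98} × {b} = {(x96,b), (x98,b)}
  {x97, x98} × {a} = {(x97,a), (x98,a)}
  {x97, x98} × {b} = {(x97,b), (x98,b)}
  {x98} × {a, b} = {(x98,a), (x98,b)}
  {x96, x97, x98} × {a} = {(x96,a), (x97,a), (x98,a)}
  {x96, x97, x98} × {b} = {(x96,b), (x97,b), (x98,b)}
  {x96, x98} × {a, b} = {(x96,a), (x96,b), (x98,a), (x98,b)}
  {x97, x98} × {a, b} = {(x97,a), (x97,b), (x98,a), (x98,b)}
  {x96, x97, x98} × {a, b} = {(x96,a), (x96,b), (x97,a), (x97,b), (x98,a), (x98,b)}
These 16 distinct sets form the basis B.
Close under arbitrary unions to get τ_{X×Y}; counting gives |τ_{X×Y}| = 36.


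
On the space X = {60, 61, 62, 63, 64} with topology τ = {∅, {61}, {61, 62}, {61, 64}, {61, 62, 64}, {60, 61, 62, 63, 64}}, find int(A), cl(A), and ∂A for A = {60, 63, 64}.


int(A) = ∅, cl(A) = {60, 63, 64}, ∂A = {60, 63, 64}.

Closed sets in (X, τ) are complements of opens:
  closed(X, τ) = {∅, {60, 63}, {60, 62, 63}, {60, 63, 64}, {60, 62, 63, 64}, {60, 61, 62, 63, 64}}.
int(A) = ⋃ {U ∈ τ : U ⊆ A}. Opens contained in A: ∅.
Taking the union of these: int(A) = ∅.
cl(A) = ⋂ {C closed : A ⊆ C}. Closed sets containing A: {60, 63, 64}, {60, 62, 63, 64}, {60, 61, 62, 63, 64}.
Intersecting these: cl(A) = {60, 63, 64}.
∂A = cl(A) ∖ int(A) = {60, 63, 64} ∖ ∅ = {60, 63, 64}.


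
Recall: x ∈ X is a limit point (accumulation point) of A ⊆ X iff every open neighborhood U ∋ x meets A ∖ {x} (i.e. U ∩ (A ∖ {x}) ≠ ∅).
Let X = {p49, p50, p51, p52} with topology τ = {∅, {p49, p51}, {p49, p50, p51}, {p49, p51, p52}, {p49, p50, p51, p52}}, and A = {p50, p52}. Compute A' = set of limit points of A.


A' = ∅

For each x ∈ X, list the open sets U ∈ τ with x ∈ U, then check whether U ∩ (A ∖ {x}) ≠ ∅ for every such U.
  x = p49: open {p49, p51} ∋ x has {p49, p51} ∩ (A ∖ {p49}) = ∅, so x is NOT a limit point.
  x = p50: open {p49, p50, p51} ∋ x has {p49, p50, p51} ∩ (A ∖ {p50}) = ∅, so x is NOT a limit point.
  x = p51: open {p49, p51} ∋ x has {p49, p51} ∩ (A ∖ {p51}) = ∅, so x is NOT a limit point.
  x = p52: open {p49, p51, p52} ∋ x has {p49, p51, p52} ∩ (A ∖ {p52}) = ∅, so x is NOT a limit point.
Collecting: A' = ∅.


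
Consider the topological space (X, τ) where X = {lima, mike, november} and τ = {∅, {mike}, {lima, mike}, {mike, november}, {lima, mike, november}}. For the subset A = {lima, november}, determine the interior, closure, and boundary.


int(A) = ∅, cl(A) = {lima, november}, ∂A = {lima, november}.

Closed sets in (X, τ) are complements of opens:
  closed(X, τ) = {∅, {lima}, {november}, {lima, november}, {lima, mike, november}}.
int(A) = ⋃ {U ∈ τ : U ⊆ A}. Opens contained in A: ∅.
Taking the union of these: int(A) = ∅.
cl(A) = ⋂ {C closed : A ⊆ C}. Closed sets containing A: {lima, november}, {lima, mike, november}.
Intersecting these: cl(A) = {lima, november}.
∂A = cl(A) ∖ int(A) = {lima, november} ∖ ∅ = {lima, november}.


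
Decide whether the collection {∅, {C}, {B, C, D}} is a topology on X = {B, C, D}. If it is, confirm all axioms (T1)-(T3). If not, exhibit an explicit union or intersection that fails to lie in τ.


τ IS a topology on X.

Axiom (T1): ∅ ∈ τ? Yes; X ∈ τ? Yes.
Axiom (T2/T3): check pairwise unions and intersections of members of τ.
All pairwise intersections and unions checked — each lies in τ. Therefore τ satisfies (T1), (T2), (T3): it IS a topology on X.


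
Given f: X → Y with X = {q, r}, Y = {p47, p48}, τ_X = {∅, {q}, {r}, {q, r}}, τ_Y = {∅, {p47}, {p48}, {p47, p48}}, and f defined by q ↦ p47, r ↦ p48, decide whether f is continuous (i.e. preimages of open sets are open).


f IS continuous.

Compute f^{-1}(U) for each U ∈ τ_Y:
  U = ∅: f^{-1}(U) = ∅ ∈ τ_X ✓.
  U = {p47}: f^{-1}(U) = {q} ∈ τ_X ✓.
  U = {p48}: f^{-1}(U) = {r} ∈ τ_X ✓.
  U = {p47, p48}: f^{-1}(U) = {q, r} ∈ τ_X ✓.
Every preimage lies in τ_X, so f IS continuous.


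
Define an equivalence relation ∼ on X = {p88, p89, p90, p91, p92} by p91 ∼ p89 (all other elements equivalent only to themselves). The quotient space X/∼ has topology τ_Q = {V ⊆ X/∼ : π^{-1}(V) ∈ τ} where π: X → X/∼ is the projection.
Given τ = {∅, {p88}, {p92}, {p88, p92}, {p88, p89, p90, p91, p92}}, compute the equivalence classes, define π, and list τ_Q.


X/∼ = {[p88], [p89=p91], [p90], [p92]}; |τ_Q| = 5.

Equivalence classes: [p88], [p89=p91], [p90], [p92].
Quotient map π: X → X/∼ sends p88 ↦ [p88], p89 ↦ [p89=p91], p90 ↦ [p90], p91 ↦ [p89=p91], p92 ↦ [p92].
For each subset V ⊆ X/∼, compute π^{-1}(V) ⊆ X and check whether π^{-1}(V) ∈ τ. V is open in τ_Q iff π^{-1}(V) ∈ τ.
  V = {}: π^{-1}(V) = ∅ ∈ τ ✓.
  V = {[p88]}: π^{-1}(V) = {p88} ∈ τ ✓.
  V = {[p89=p91]}: π^{-1}(V) = {p89, p91} ∉ τ ✗.
  V = {[p88], [p89=p91]}: π^{-1}(V) = {p88, p89, p91} ∉ τ ✗.
  V = {[p90]}: π^{-1}(V) = {p90} ∉ τ ✗.
  V = {[p88], [p90]}: π^{-1}(V) = {p88, p90} ∉ τ ✗.
  V = {[p89=p91], [p90]}: π^{-1}(V) = {p89, p90, p91} ∉ τ ✗.
  V = {[p88], [p89=p91], [p90]}: π^{-1}(V) = {p88, p89, p90, p91} ∉ τ ✗.
  V = {[p92]}: π^{-1}(V) = {p92} ∈ τ ✓.
  V = {[p88], [p92]}: π^{-1}(V) = {p88, p92} ∈ τ ✓.
  V = {[p89=p91], [p92]}: π^{-1}(V) = {p89, p91, p92} ∉ τ ✗.
  V = {[p88], [p89=p91], [p92]}: π^{-1}(V) = {p88, p89, p91, p92} ∉ τ ✗.
  V = {[p90], [p92]}: π^{-1}(V) = {p90, p92} ∉ τ ✗.
  V = {[p88], [p90], [p92]}: π^{-1}(V) = {p88, p90, p92} ∉ τ ✗.
  V = {[p89=p91], [p90], [p92]}: π^{-1}(V) = {p89, p90, p91, p92} ∉ τ ✗.
  V = {[p88], [p89=p91], [p90], [p92]}: π^{-1}(V) = {p88, p89, p90, p91, p92} ∈ τ ✓.
Open sets in the quotient: τ_Q = {{}, {[p88]}, {[p92]}, {[p88], [p92]}, {[p88], [p89=p91], [p90], [p92]}} (5 elements).


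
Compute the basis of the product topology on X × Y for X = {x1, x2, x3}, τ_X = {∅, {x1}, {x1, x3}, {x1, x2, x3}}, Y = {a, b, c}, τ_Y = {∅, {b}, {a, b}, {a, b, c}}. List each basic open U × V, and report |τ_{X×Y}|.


Basis B = {∅ × ∅, {x1} × {b}, {x1} × {a, b}, {x1, x3} × {b}, {x1} × {a, b, c}, {x1, x2, x3} × {b}, {x1, x3} × {a, b}, {x1, x3} × {a, b, c}, {x1, x2, x3} × {a, b}, {x1, x2, x3} × {a, b, c}}; |τ_{X×Y}| = 20.

Enumerate products U × V with U ∈ τ_X, V ∈ τ_Y (deduplicated):
  ∅ × ∅ = {} (∅)
  {x1} × {b} = {(x1,b)}
  {x1} × {a, b} = {(x1,a), (x1,b)}
  {x1, x3} × {b} = {(x1,b), (x3,b)}
  {x1} × {a, b, c} = {(x1,a), (x1,b), (x1,c)}
  {x1, x2, x3} × {b} = {(x1,b), (x2,b), (x3,b)}
  {x1, x3} × {a, b} = {(x1,a), (x1,b), (x3,a), (x3,b)}
  {x1, x3} × {a, b, c} = {(x1,a), (x1,b), (x1,c), (x3,a), (x3,b), (x3,c)}
  {x1, x2, x3} × {a, b} = {(x1,a), (x1,b), (x2,a), (x2,b), (x3,a), (x3,b)}
  {x1, x2, x3} × {a, b, c} = {(x1,a), (x1,b), (x1,c), (x2,a), (x2,b), (x2,c), (x3,a), (x3,b), (x3,c)}
These 10 distinct sets form the basis B.
Close under arbitrary unions to get τ_{X×Y}; counting gives |τ_{X×Y}| = 20.


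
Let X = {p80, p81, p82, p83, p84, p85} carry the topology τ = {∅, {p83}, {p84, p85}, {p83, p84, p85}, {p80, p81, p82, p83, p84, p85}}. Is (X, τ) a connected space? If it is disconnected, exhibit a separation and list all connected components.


(X, τ) is connected.

Find clopen sets (U ∈ τ with X ∖ U ∈ τ):
  U = ∅, X ∖ U = {p80, p81, p82, p83, p84, p85} — both open, so U is clopen.
  U = {p80, p81, p82, p83, p84, p85}, X ∖ U = ∅ — both open, so U is clopen.
Only trivial clopens (∅ and X) exist, so (X, τ) is connected.
Compute connected components by grouping points that agree on all clopens:
  component: {p80, p81, p82, p83, p84, p85}


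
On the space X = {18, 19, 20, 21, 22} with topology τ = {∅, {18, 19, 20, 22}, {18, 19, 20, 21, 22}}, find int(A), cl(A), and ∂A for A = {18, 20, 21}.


int(A) = ∅, cl(A) = {18, 19, 20, 21, 22}, ∂A = {18, 19, 20, 21, 22}.

Closed sets in (X, τ) are complements of opens:
  closed(X, τ) = {∅, {21}, {18, 19, 20, 21, 22}}.
int(A) = ⋃ {U ∈ τ : U ⊆ A}. Opens contained in A: ∅.
Taking the union of these: int(A) = ∅.
cl(A) = ⋂ {C closed : A ⊆ C}. Closed sets containing A: {18, 19, 20, 21, 22}.
Intersecting these: cl(A) = {18, 19, 20, 21, 22}.
∂A = cl(A) ∖ int(A) = {18, 19, 20, 21, 22} ∖ ∅ = {18, 19, 20, 21, 22}.


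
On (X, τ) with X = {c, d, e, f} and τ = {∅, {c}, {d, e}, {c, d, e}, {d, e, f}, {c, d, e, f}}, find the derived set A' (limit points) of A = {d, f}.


A' = {e, f}

For each x ∈ X, list the open sets U ∈ τ with x ∈ U, then check whether U ∩ (A ∖ {x}) ≠ ∅ for every such U.
  x = c: open {c} ∋ x has {c} ∩ (A ∖ {c}) = ∅, so x is NOT a limit point.
  x = d: open {d, e} ∋ x has {d, e} ∩ (A ∖ {d}) = ∅, so x is NOT a limit point.
  x = e: opens ∋ x are {d, e}, {c, d, e}, {d, e, f}, {c, d, e, f}; each meets A ∖ {e}, so x IS a limit point.
  x = f: opens ∋ x are {d, e, f}, {c, d, e, f}; each meets A ∖ {f}, so x IS a limit point.
Collecting: A' = {e, f}.


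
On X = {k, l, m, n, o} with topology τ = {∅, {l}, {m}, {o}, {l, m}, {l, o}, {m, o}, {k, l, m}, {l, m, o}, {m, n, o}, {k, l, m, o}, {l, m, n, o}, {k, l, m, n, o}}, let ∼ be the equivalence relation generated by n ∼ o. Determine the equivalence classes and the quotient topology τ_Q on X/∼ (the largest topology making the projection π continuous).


X/∼ = {[k], [l], [m], [n=o]}; |τ_Q| = 8.

Equivalence classes: [k], [l], [m], [n=o].
Quotient map π: X → X/∼ sends k ↦ [k], l ↦ [l], m ↦ [m], n ↦ [n=o], o ↦ [n=o].
For each subset V ⊆ X/∼, compute π^{-1}(V) ⊆ X and check whether π^{-1}(V) ∈ τ. V is open in τ_Q iff π^{-1}(V) ∈ τ.
  V = {}: π^{-1}(V) = ∅ ∈ τ ✓.
  V = {[k]}: π^{-1}(V) = {k} ∉ τ ✗.
  V = {[l]}: π^{-1}(V) = {l} ∈ τ ✓.
  V = {[k], [l]}: π^{-1}(V) = {k, l} ∉ τ ✗.
  V = {[m]}: π^{-1}(V) = {m} ∈ τ ✓.
  V = {[k], [m]}: π^{-1}(V) = {k, m} ∉ τ ✗.
  V = {[l], [m]}: π^{-1}(V) = {l, m} ∈ τ ✓.
  V = {[k], [l], [m]}: π^{-1}(V) = {k, l, m} ∈ τ ✓.
  V = {[n=o]}: π^{-1}(V) = {n, o} ∉ τ ✗.
  V = {[k], [n=o]}: π^{-1}(V) = {k, n, o} ∉ τ ✗.
  V = {[l], [n=o]}: π^{-1}(V) = {l, n, o} ∉ τ ✗.
  V = {[k], [l], [n=o]}: π^{-1}(V) = {k, l, n, o} ∉ τ ✗.
  V = {[m], [n=o]}: π^{-1}(V) = {m, n, o} ∈ τ ✓.
  V = {[k], [m], [n=o]}: π^{-1}(V) = {k, m, n, o} ∉ τ ✗.
  V = {[l], [m], [n=o]}: π^{-1}(V) = {l, m, n, o} ∈ τ ✓.
  V = {[k], [l], [m], [n=o]}: π^{-1}(V) = {k, l, m, n, o} ∈ τ ✓.
Open sets in the quotient: τ_Q = {{}, {[l]}, {[m]}, {[l], [m]}, {[k], [l], [m]}, {[m], [n=o]}, {[l], [m], [n=o]}, {[k], [l], [m], [n=o]}} (8 elements).


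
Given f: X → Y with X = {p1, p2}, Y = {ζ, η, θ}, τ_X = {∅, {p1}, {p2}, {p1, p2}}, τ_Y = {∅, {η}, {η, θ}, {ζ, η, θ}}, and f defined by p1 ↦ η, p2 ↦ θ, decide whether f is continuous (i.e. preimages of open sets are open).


f IS continuous.

Compute f^{-1}(U) for each U ∈ τ_Y:
  U = ∅: f^{-1}(U) = ∅ ∈ τ_X ✓.
  U = {η}: f^{-1}(U) = {p1} ∈ τ_X ✓.
  U = {η, θ}: f^{-1}(U) = {p1, p2} ∈ τ_X ✓.
  U = {ζ, η, θ}: f^{-1}(U) = {p1, p2} ∈ τ_X ✓.
Every preimage lies in τ_X, so f IS continuous.


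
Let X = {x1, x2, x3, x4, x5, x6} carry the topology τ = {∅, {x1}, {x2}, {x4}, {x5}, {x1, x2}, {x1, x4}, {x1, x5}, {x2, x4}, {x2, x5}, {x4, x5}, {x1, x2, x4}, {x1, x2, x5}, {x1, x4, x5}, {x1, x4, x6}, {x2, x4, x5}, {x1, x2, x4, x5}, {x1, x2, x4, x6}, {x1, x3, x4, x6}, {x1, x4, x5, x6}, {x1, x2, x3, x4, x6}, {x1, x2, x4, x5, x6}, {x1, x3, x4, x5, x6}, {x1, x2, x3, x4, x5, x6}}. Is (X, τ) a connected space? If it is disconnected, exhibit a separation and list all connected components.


(X, τ) is disconnected; components = [{x2}, {x5}, {x1, x3, x4, x6}].

Find clopen sets (U ∈ τ with X ∖ U ∈ τ):
  U = ∅, X ∖ U = {x1, x2, x3, x4, x5, x6} — both open, so U is clopen.
  U = {x2}, X ∖ U = {x1, x3, x4, x5, x6} — both open, so U is clopen.
  U = {x5}, X ∖ U = {x1, x2, x3, x4, x6} — both open, so U is clopen.
  U = {x2, x5}, X ∖ U = {x1, x3, x4, x6} — both open, so U is clopen.
  U = {x1, x3, x4, x6}, X ∖ U = {x2, x5} — both open, so U is clopen.
  U = {x1, x2, x3, x4, x6}, X ∖ U = {x5} — both open, so U is clopen.
  U = {x1, x3, x4, x5, x6}, X ∖ U = {x2} — both open, so U is clopen.
  U = {x1, x2, x3, x4, x5, x6}, X ∖ U = ∅ — both open, so U is clopen.
Nontrivial clopen(s) exist: e.g. {x2, x5}. So (X, τ) is disconnected.
Compute connected components by grouping points that agree on all clopens:
  component: {x2}
  component: {x5}
  component: {x1, x3, x4, x6}


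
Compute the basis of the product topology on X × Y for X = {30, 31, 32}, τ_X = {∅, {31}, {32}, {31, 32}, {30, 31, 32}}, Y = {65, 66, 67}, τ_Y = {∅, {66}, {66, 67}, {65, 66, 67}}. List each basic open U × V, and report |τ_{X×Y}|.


Basis B = {∅ × ∅, {31} × {66}, {32} × {66}, {31} × {66, 67}, {31, 32} × {66}, {32} × {66, 67}, {30, 31, 32} × {66}, {31} × {65, 66, 67}, {32} × {65, 66, 67}, {31, 32} × {66, 67}, {30, 31, 32} × {66, 67}, {31, 32} × {65, 66, 67}, {30, 31, 32} × {65, 66, 67}}; |τ_{X×Y}| = 30.

Enumerate products U × V with U ∈ τ_X, V ∈ τ_Y (deduplicated):
  ∅ × ∅ = {} (∅)
  {31} × {66} = {(31,66)}
  {32} × {66} = {(32,66)}
  {31} × {66, 67} = {(31,66), (31,67)}
  {31, 32} × {66} = {(31,66), (32,66)}
  {32} × {66, 67} = {(32,66), (32,67)}
  {30, 31, 32} × {66} = {(30,66), (31,66), (32,66)}
  {31} × {65, 66, 67} = {(31,65), (31,66), (31,67)}
  {32} × {65, 66, 67} = {(32,65), (32,66), (32,67)}
  {31, 32} × {66, 67} = {(31,66), (31,67), (32,66), (32,67)}
  {30, 31, 32} × {66, 67} = {(30,66), (30,67), (31,66), (31,67), (32,66), (32,67)}
  {31, 32} × {65, 66, 67} = {(31,65), (31,66), (31,67), (32,65), (32,66), (32,67)}
  {30, 31, 32} × {65, 66, 67} = {(30,65), (30,66), (30,67), (31,65), (31,66), (31,67), (32,65), (32,66), (32,67)}
These 13 distinct sets form the basis B.
Close under arbitrary unions to get τ_{X×Y}; counting gives |τ_{X×Y}| = 30.


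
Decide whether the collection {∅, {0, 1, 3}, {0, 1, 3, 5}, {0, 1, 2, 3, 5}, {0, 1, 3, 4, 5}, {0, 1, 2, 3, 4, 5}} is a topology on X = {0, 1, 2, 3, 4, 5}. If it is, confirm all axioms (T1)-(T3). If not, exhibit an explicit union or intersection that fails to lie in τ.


τ IS a topology on X.

Axiom (T1): ∅ ∈ τ? Yes; X ∈ τ? Yes.
Axiom (T2/T3): check pairwise unions and intersections of members of τ.
All pairwise intersections and unions checked — each lies in τ. Therefore τ satisfies (T1), (T2), (T3): it IS a topology on X.


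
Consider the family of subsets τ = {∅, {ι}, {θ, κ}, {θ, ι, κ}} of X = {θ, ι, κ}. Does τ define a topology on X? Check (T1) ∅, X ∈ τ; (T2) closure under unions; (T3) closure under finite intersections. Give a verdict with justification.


τ IS a topology on X.

Axiom (T1): ∅ ∈ τ? Yes; X ∈ τ? Yes.
Axiom (T2/T3): check pairwise unions and intersections of members of τ.
All pairwise intersections and unions checked — each lies in τ. Therefore τ satisfies (T1), (T2), (T3): it IS a topology on X.


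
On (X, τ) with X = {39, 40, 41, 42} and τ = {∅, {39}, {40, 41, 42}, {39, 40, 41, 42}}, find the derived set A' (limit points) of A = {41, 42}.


A' = {40, 41, 42}

For each x ∈ X, list the open sets U ∈ τ with x ∈ U, then check whether U ∩ (A ∖ {x}) ≠ ∅ for every such U.
  x = 39: open {39} ∋ x has {39} ∩ (A ∖ {39}) = ∅, so x is NOT a limit point.
  x = 40: opens ∋ x are {40, 41, 42}, {39, 40, 41, 42}; each meets A ∖ {40}, so x IS a limit point.
  x = 41: opens ∋ x are {40, 41, 42}, {39, 40, 41, 42}; each meets A ∖ {41}, so x IS a limit point.
  x = 42: opens ∋ x are {40, 41, 42}, {39, 40, 41, 42}; each meets A ∖ {42}, so x IS a limit point.
Collecting: A' = {40, 41, 42}.


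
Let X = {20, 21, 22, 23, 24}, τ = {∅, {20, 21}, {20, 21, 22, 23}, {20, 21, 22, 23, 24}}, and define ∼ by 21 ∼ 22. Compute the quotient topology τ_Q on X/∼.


X/∼ = {[20], [21=22], [23], [24]}; |τ_Q| = 3.

Equivalence classes: [20], [21=22], [23], [24].
Quotient map π: X → X/∼ sends 20 ↦ [20], 21 ↦ [21=22], 22 ↦ [21=22], 23 ↦ [23], 24 ↦ [24].
For each subset V ⊆ X/∼, compute π^{-1}(V) ⊆ X and check whether π^{-1}(V) ∈ τ. V is open in τ_Q iff π^{-1}(V) ∈ τ.
  V = {}: π^{-1}(V) = ∅ ∈ τ ✓.
  V = {[20]}: π^{-1}(V) = {20} ∉ τ ✗.
  V = {[21=22]}: π^{-1}(V) = {21, 22} ∉ τ ✗.
  V = {[20], [21=22]}: π^{-1}(V) = {20, 21, 22} ∉ τ ✗.
  V = {[23]}: π^{-1}(V) = {23} ∉ τ ✗.
  V = {[20], [23]}: π^{-1}(V) = {20, 23} ∉ τ ✗.
  V = {[21=22], [23]}: π^{-1}(V) = {21, 22, 23} ∉ τ ✗.
  V = {[20], [21=22], [23]}: π^{-1}(V) = {20, 21, 22, 23} ∈ τ ✓.
  V = {[24]}: π^{-1}(V) = {24} ∉ τ ✗.
  V = {[20], [24]}: π^{-1}(V) = {20, 24} ∉ τ ✗.
  V = {[21=22], [24]}: π^{-1}(V) = {21, 22, 24} ∉ τ ✗.
  V = {[20], [21=22], [24]}: π^{-1}(V) = {20, 21, 22, 24} ∉ τ ✗.
  V = {[23], [24]}: π^{-1}(V) = {23, 24} ∉ τ ✗.
  V = {[20], [23], [24]}: π^{-1}(V) = {20, 23, 24} ∉ τ ✗.
  V = {[21=22], [23], [24]}: π^{-1}(V) = {21, 22, 23, 24} ∉ τ ✗.
  V = {[20], [21=22], [23], [24]}: π^{-1}(V) = {20, 21, 22, 23, 24} ∈ τ ✓.
Open sets in the quotient: τ_Q = {{}, {[20], [21=22], [23]}, {[20], [21=22], [23], [24]}} (3 elements).


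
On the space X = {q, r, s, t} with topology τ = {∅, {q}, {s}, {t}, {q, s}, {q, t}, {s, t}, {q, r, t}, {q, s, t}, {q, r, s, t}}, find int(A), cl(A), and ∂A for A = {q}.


int(A) = {q}, cl(A) = {q, r}, ∂A = {r}.

Closed sets in (X, τ) are complements of opens:
  closed(X, τ) = {∅, {r}, {s}, {q, r}, {r, s}, {r, t}, {q, r, s}, {q, r, t}, {r, s, t}, {q, r, s, t}}.
int(A) = ⋃ {U ∈ τ : U ⊆ A}. Opens contained in A: ∅, {q}.
Taking the union of these: int(A) = {q}.
cl(A) = ⋂ {C closed : A ⊆ C}. Closed sets containing A: {q, r}, {q, r, s}, {q, r, t}, {q, r, s, t}.
Intersecting these: cl(A) = {q, r}.
∂A = cl(A) ∖ int(A) = {q, r} ∖ {q} = {r}.


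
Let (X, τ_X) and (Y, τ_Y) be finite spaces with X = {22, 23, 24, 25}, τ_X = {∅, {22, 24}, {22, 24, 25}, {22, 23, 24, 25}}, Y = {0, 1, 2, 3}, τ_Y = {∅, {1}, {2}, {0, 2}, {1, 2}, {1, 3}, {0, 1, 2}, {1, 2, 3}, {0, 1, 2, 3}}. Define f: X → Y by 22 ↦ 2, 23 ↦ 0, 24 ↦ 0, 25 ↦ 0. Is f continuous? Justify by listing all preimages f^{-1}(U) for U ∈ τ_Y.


f is NOT continuous.

Compute f^{-1}(U) for each U ∈ τ_Y:
  U = ∅: f^{-1}(U) = ∅ ∈ τ_X ✓.
  U = {1}: f^{-1}(U) = ∅ ∈ τ_X ✓.
  U = {2}: f^{-1}(U) = {22} ∉ τ_X ✗.
  U = {0, 2}: f^{-1}(U) = {22, 23, 24, 25} ∈ τ_X ✓.
  U = {1, 2}: f^{-1}(U) = {22} ∉ τ_X ✗.
  U = {1, 3}: f^{-1}(U) = ∅ ∈ τ_X ✓.
  U = {0, 1, 2}: f^{-1}(U) = {22, 23, 24, 25} ∈ τ_X ✓.
  U = {1, 2, 3}: f^{-1}(U) = {22} ∉ τ_X ✗.
  U = {0, 1, 2, 3}: f^{-1}(U) = {22, 23, 24, 25} ∈ τ_X ✓.
Found U = {2} with f^{-1}(U) = {22} not in τ_X. Therefore f is NOT continuous.


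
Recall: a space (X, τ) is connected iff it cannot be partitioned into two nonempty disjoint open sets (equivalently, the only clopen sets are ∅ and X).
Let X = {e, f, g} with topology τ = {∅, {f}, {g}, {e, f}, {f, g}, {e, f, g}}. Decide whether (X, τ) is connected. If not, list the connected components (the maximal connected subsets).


(X, τ) is disconnected; components = [{g}, {e, f}].

Find clopen sets (U ∈ τ with X ∖ U ∈ τ):
  U = ∅, X ∖ U = {e, f, g} — both open, so U is clopen.
  U = {g}, X ∖ U = {e, f} — both open, so U is clopen.
  U = {e, f}, X ∖ U = {g} — both open, so U is clopen.
  U = {e, f, g}, X ∖ U = ∅ — both open, so U is clopen.
Nontrivial clopen(s) exist: e.g. {e, f}. So (X, τ) is disconnected.
Compute connected components by grouping points that agree on all clopens:
  component: {g}
  component: {e, f}


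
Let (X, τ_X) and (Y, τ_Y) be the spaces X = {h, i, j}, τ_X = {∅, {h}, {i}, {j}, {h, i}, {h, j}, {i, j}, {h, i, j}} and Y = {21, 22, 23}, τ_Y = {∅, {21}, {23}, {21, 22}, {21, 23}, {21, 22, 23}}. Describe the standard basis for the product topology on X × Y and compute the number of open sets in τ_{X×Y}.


Basis B = {∅ × ∅, {h} × {21}, {h} × {23}, {i} × {21}, {i} × {23}, {j} × {21}, {j} × {23}, {h} × {21, 22}, {h} × {21, 23}, {h, i} × {21}, {h, j} × {21}, {h, i} × {23}, {h, j} × {23}, {i} × {21, 22}, {i} × {21, 23}, {i, j} × {21}, {i, j} × {23}, {j} × {21, 22}, {j} × {21, 23}, {h} × {21, 22, 23}, {h, i, j} × {21}, {h, i, j} × {23}, {i} × {21, 22, 23}, {j} × {21, 22, 23}, {h, i} × {21, 22}, {h, j} × {21, 22}, {h, i} × {21, 23}, {h, j} × {21, 23}, {i, j} × {21, 22}, {i, j} × {21, 23}, {h, i} × {21, 22, 23}, {h, j} × {21, 22, 23}, {h, i, j} × {21, 22}, {h, i, j} × {21, 23}, {i, j} × {21, 22, 23}, {h, i, j} × {21, 22, 23}}; |τ_{X×Y}| = 216.

Enumerate products U × V with U ∈ τ_X, V ∈ τ_Y (deduplicated):
  ∅ × ∅ = {} (∅)
  {h} × {21} = {(h,21)}
  {h} × {23} = {(h,23)}
  {i} × {21} = {(i,21)}
  {i} × {23} = {(i,23)}
  {j} × {21} = {(j,21)}
  {j} × {23} = {(j,23)}
  {h} × {21, 22} = {(h,21), (h,22)}
  {h} × {21, 23} = {(h,21), (h,23)}
  {h, i} × {21} = {(h,21), (i,21)}
  {h, j} × {21} = {(h,21), (j,21)}
  {h, i} × {23} = {(h,23), (i,23)}
  {h, j} × {23} = {(h,23), (j,23)}
  {i} × {21, 22} = {(i,21), (i,22)}
  {i} × {21, 23} = {(i,21), (i,23)}
  {i, j} × {21} = {(i,21), (j,21)}
  {i, j} × {23} = {(i,23), (j,23)}
  {j} × {21, 22} = {(j,21), (j,22)}
  {j} × {21, 23} = {(j,21), (j,23)}
  {h} × {21, 22, 23} = {(h,21), (h,22), (h,23)}
  {h, i, j} × {21} = {(h,21), (i,21), (j,21)}
  {h, i, j} × {23} = {(h,23), (i,23), (j,23)}
  {i} × {21, 22, 23} = {(i,21), (i,22), (i,23)}
  {j} × {21, 22, 23} = {(j,21), (j,22), (j,23)}
  {h, i} × {21, 22} = {(h,21), (h,22), (i,21), (i,22)}
  {h, j} × {21, 22} = {(h,21), (h,22), (j,21), (j,22)}
  {h, i} × {21, 23} = {(h,21), (h,23), (i,21), (i,23)}
  {h, j} × {21, 23} = {(h,21), (h,23), (j,21), (j,23)}
  {i, j} × {21, 22} = {(i,21), (i,22), (j,21), (j,22)}
  {i, j} × {21, 23} = {(i,21), (i,23), (j,21), (j,23)}
  {h, i} × {21, 22, 23} = {(h,21), (h,22), (h,23), (i,21), (i,22), (i,23)}
  {h, j} × {21, 22, 23} = {(h,21), (h,22), (h,23), (j,21), (j,22), (j,23)}
  {h, i, j} × {21, 22} = {(h,21), (h,22), (i,21), (i,22), (j,21), (j,22)}
  {h, i, j} × {21, 23} = {(h,21), (h,23), (i,21), (i,23), (j,21), (j,23)}
  {i, j} × {21, 22, 23} = {(i,21), (i,22), (i,23), (j,21), (j,22), (j,23)}
  {h, i, j} × {21, 22, 23} = {(h,21), (h,22), (h,23), (i,21), (i,22), (i,23), (j,21), (j,22), (j,23)}
These 36 distinct sets form the basis B.
Close under arbitrary unions to get τ_{X×Y}; counting gives |τ_{X×Y}| = 216.


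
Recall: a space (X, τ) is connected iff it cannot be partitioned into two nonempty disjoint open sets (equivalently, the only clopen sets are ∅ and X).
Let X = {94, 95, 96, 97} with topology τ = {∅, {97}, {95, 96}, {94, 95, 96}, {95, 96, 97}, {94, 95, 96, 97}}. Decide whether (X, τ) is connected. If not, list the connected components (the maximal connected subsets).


(X, τ) is disconnected; components = [{97}, {94, 95, 96}].

Find clopen sets (U ∈ τ with X ∖ U ∈ τ):
  U = ∅, X ∖ U = {94, 95, 96, 97} — both open, so U is clopen.
  U = {97}, X ∖ U = {94, 95, 96} — both open, so U is clopen.
  U = {94, 95, 96}, X ∖ U = {97} — both open, so U is clopen.
  U = {94, 95, 96, 97}, X ∖ U = ∅ — both open, so U is clopen.
Nontrivial clopen(s) exist: e.g. {94, 95, 96}. So (X, τ) is disconnected.
Compute connected components by grouping points that agree on all clopens:
  component: {97}
  component: {94, 95, 96}


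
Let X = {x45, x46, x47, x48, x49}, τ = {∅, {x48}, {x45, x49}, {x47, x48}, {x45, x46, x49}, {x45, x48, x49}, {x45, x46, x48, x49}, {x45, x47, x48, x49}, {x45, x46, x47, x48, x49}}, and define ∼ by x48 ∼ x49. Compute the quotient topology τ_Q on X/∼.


X/∼ = {[x45], [x46], [x47], [x48=x49]}; |τ_Q| = 5.

Equivalence classes: [x45], [x46], [x47], [x48=x49].
Quotient map π: X → X/∼ sends x45 ↦ [x45], x46 ↦ [x46], x47 ↦ [x47], x48 ↦ [x48=x49], x49 ↦ [x48=x49].
For each subset V ⊆ X/∼, compute π^{-1}(V) ⊆ X and check whether π^{-1}(V) ∈ τ. V is open in τ_Q iff π^{-1}(V) ∈ τ.
  V = {}: π^{-1}(V) = ∅ ∈ τ ✓.
  V = {[x45]}: π^{-1}(V) = {x45} ∉ τ ✗.
  V = {[x46]}: π^{-1}(V) = {x46} ∉ τ ✗.
  V = {[x45], [x46]}: π^{-1}(V) = {x45, x46} ∉ τ ✗.
  V = {[x47]}: π^{-1}(V) = {x47} ∉ τ ✗.
  V = {[x45], [x47]}: π^{-1}(V) = {x45, x47} ∉ τ ✗.
  V = {[x46], [x47]}: π^{-1}(V) = {x46, x47} ∉ τ ✗.
  V = {[x45], [x46], [x47]}: π^{-1}(V) = {x45, x46, x47} ∉ τ ✗.
  V = {[x48=x49]}: π^{-1}(V) = {x48, x49} ∉ τ ✗.
  V = {[x45], [x48=x49]}: π^{-1}(V) = {x45, x48, x49} ∈ τ ✓.
  V = {[x46], [x48=x49]}: π^{-1}(V) = {x46, x48, x49} ∉ τ ✗.
  V = {[x45], [x46], [x48=x49]}: π^{-1}(V) = {x45, x46, x48, x49} ∈ τ ✓.
  V = {[x47], [x48=x49]}: π^{-1}(V) = {x47, x48, x49} ∉ τ ✗.
  V = {[x45], [x47], [x48=x49]}: π^{-1}(V) = {x45, x47, x48, x49} ∈ τ ✓.
  V = {[x46], [x47], [x48=x49]}: π^{-1}(V) = {x46, x47, x48, x49} ∉ τ ✗.
  V = {[x45], [x46], [x47], [x48=x49]}: π^{-1}(V) = {x45, x46, x47, x48, x49} ∈ τ ✓.
Open sets in the quotient: τ_Q = {{}, {[x45], [x48=x49]}, {[x45], [x46], [x48=x49]}, {[x45], [x47], [x48=x49]}, {[x45], [x46], [x47], [x48=x49]}} (5 elements).


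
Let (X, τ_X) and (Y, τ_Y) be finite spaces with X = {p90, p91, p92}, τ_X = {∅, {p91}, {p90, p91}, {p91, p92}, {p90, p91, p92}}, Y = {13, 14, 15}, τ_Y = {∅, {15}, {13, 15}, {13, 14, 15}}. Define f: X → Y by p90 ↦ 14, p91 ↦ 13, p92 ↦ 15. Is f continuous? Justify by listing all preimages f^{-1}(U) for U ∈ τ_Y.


f is NOT continuous.

Compute f^{-1}(U) for each U ∈ τ_Y:
  U = ∅: f^{-1}(U) = ∅ ∈ τ_X ✓.
  U = {15}: f^{-1}(U) = {p92} ∉ τ_X ✗.
  U = {13, 15}: f^{-1}(U) = {p91, p92} ∈ τ_X ✓.
  U = {13, 14, 15}: f^{-1}(U) = {p90, p91, p92} ∈ τ_X ✓.
Found U = {15} with f^{-1}(U) = {p92} not in τ_X. Therefore f is NOT continuous.


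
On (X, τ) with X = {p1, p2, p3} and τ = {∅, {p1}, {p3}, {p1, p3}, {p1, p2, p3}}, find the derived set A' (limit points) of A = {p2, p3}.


A' = {p2}

For each x ∈ X, list the open sets U ∈ τ with x ∈ U, then check whether U ∩ (A ∖ {x}) ≠ ∅ for every such U.
  x = p1: open {p1} ∋ x has {p1} ∩ (A ∖ {p1}) = ∅, so x is NOT a limit point.
  x = p2: opens ∋ x are {p1, p2, p3}; each meets A ∖ {p2}, so x IS a limit point.
  x = p3: open {p3} ∋ x has {p3} ∩ (A ∖ {p3}) = ∅, so x is NOT a limit point.
Collecting: A' = {p2}.


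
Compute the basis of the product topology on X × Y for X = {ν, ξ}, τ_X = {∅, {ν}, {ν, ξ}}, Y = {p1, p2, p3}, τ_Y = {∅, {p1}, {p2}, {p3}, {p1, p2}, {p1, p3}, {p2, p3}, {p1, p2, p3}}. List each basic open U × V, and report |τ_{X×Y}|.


Basis B = {∅ × ∅, {ν} × {p1}, {ν} × {p2}, {ν} × {p3}, {ν} × {p1, p2}, {ν} × {p1, p3}, {ν, ξ} × {p1}, {ν} × {p2, p3}, {ν, ξ} × {p2}, {ν, ξ} × {p3}, {ν} × {p1, p2, p3}, {ν, ξ} × {p1, p2}, {ν, ξ} × {p1, p3}, {ν, ξ} × {p2, p3}, {ν, ξ} × {p1, p2, p3}}; |τ_{X×Y}| = 27.

Enumerate products U × V with U ∈ τ_X, V ∈ τ_Y (deduplicated):
  ∅ × ∅ = {} (∅)
  {ν} × {p1} = {(ν,p1)}
  {ν} × {p2} = {(ν,p2)}
  {ν} × {p3} = {(ν,p3)}
  {ν} × {p1, p2} = {(ν,p1), (ν,p2)}
  {ν} × {p1, p3} = {(ν,p1), (ν,p3)}
  {ν, ξ} × {p1} = {(ν,p1), (ξ,p1)}
  {ν} × {p2, p3} = {(ν,p2), (ν,p3)}
  {ν, ξ} × {p2} = {(ν,p2), (ξ,p2)}
  {ν, ξ} × {p3} = {(ν,p3), (ξ,p3)}
  {ν} × {p1, p2, p3} = {(ν,p1), (ν,p2), (ν,p3)}
  {ν, ξ} × {p1, p2} = {(ν,p1), (ν,p2), (ξ,p1), (ξ,p2)}
  {ν, ξ} × {p1, p3} = {(ν,p1), (ν,p3), (ξ,p1), (ξ,p3)}
  {ν, ξ} × {p2, p3} = {(ν,p2), (ν,p3), (ξ,p2), (ξ,p3)}
  {ν, ξ} × {p1, p2, p3} = {(ν,p1), (ν,p2), (ν,p3), (ξ,p1), (ξ,p2), (ξ,p3)}
These 15 distinct sets form the basis B.
Close under arbitrary unions to get τ_{X×Y}; counting gives |τ_{X×Y}| = 27.


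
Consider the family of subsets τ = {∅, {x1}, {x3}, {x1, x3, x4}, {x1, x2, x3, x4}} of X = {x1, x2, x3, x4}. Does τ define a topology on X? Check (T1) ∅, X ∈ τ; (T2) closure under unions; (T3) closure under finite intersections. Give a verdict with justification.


τ is NOT a topology on X.

Axiom (T1): ∅ ∈ τ? Yes; X ∈ τ? Yes.
Axiom (T2/T3): check pairwise unions and intersections of members of τ.
Counterexample for (T2): {x1} ∪ {x3} = {x1, x3} ∉ τ. Therefore τ is NOT a topology.


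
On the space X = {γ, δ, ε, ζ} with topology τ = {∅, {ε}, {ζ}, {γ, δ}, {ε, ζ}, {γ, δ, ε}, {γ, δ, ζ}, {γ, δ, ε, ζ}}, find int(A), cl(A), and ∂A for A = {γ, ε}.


int(A) = {ε}, cl(A) = {γ, δ, ε}, ∂A = {γ, δ}.

Closed sets in (X, τ) are complements of opens:
  closed(X, τ) = {∅, {ε}, {ζ}, {γ, δ}, {ε, ζ}, {γ, δ, ε}, {γ, δ, ζ}, {γ, δ, ε, ζ}}.
int(A) = ⋃ {U ∈ τ : U ⊆ A}. Opens contained in A: ∅, {ε}.
Taking the union of these: int(A) = {ε}.
cl(A) = ⋂ {C closed : A ⊆ C}. Closed sets containing A: {γ, δ, ε}, {γ, δ, ε, ζ}.
Intersecting these: cl(A) = {γ, δ, ε}.
∂A = cl(A) ∖ int(A) = {γ, δ, ε} ∖ {ε} = {γ, δ}.


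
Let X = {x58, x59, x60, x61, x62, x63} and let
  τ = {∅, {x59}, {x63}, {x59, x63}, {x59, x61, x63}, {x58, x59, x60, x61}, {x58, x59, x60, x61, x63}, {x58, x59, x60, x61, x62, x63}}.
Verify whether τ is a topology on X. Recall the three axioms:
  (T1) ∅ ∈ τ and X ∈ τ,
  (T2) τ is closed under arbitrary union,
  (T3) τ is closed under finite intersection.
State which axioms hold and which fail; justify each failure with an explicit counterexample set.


τ is NOT a topology on X.

Axiom (T1): ∅ ∈ τ? Yes; X ∈ τ? Yes.
Axiom (T2/T3): check pairwise unions and intersections of members of τ.
Counterexample for (T3): {x59, x61, x63} ∩ {x58, x59, x60, x61} = {x59, x61} ∉ τ. Therefore τ is NOT a topology.


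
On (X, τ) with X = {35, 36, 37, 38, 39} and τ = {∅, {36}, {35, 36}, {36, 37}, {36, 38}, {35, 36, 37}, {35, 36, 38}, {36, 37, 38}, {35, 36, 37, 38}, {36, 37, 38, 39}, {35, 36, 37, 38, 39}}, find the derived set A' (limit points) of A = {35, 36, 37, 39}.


A' = {35, 37, 38, 39}

For each x ∈ X, list the open sets U ∈ τ with x ∈ U, then check whether U ∩ (A ∖ {x}) ≠ ∅ for every such U.
  x = 35: opens ∋ x are {35, 36}, {35, 36, 37}, {35, 36, 38}, {35, 36, 37, 38}, {35, 36, 37, 38, 39}; each meets A ∖ {35}, so x IS a limit point.
  x = 36: open {36} ∋ x has {36} ∩ (A ∖ {36}) = ∅, so x is NOT a limit point.
  x = 37: opens ∋ x are {36, 37}, {35, 36, 37}, {36, 37, 38}, {35, 36, 37, 38}, {36, 37, 38, 39}, {35, 36, 37, 38, 39}; each meets A ∖ {37}, so x IS a limit point.
  x = 38: opens ∋ x are {36, 38}, {35, 36, 38}, {36, 37, 38}, {35, 36, 37, 38}, {36, 37, 38, 39}, {35, 36, 37, 38, 39}; each meets A ∖ {38}, so x IS a limit point.
  x = 39: opens ∋ x are {36, 37, 38, 39}, {35, 36, 37, 38, 39}; each meets A ∖ {39}, so x IS a limit point.
Collecting: A' = {35, 37, 38, 39}.


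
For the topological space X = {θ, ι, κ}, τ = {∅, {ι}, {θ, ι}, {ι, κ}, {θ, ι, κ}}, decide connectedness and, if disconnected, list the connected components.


(X, τ) is connected.

Find clopen sets (U ∈ τ with X ∖ U ∈ τ):
  U = ∅, X ∖ U = {θ, ι, κ} — both open, so U is clopen.
  U = {θ, ι, κ}, X ∖ U = ∅ — both open, so U is clopen.
Only trivial clopens (∅ and X) exist, so (X, τ) is connected.
Compute connected components by grouping points that agree on all clopens:
  component: {θ, ι, κ}


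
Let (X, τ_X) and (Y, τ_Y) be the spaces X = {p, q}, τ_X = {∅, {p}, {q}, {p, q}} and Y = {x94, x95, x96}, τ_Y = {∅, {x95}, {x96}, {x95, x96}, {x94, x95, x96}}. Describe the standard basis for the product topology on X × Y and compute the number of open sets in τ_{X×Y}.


Basis B = {∅ × ∅, {p} × {x95}, {p} × {x96}, {q} × {x95}, {q} × {x96}, {p} × {x95, x96}, {p, q} × {x95}, {p, q} × {x96}, {q} × {x95, x96}, {p} × {x94, x95, x96}, {q} × {x94, x95, x96}, {p, q} × {x95, x96}, {p, q} × {x94, x95, x96}}; |τ_{X×Y}| = 25.

Enumerate products U × V with U ∈ τ_X, V ∈ τ_Y (deduplicated):
  ∅ × ∅ = {} (∅)
  {p} × {x95} = {(p,x95)}
  {p} × {x96} = {(p,x96)}
  {q} × {x95} = {(q,x95)}
  {q} × {x96} = {(q,x96)}
  {p} × {x95, x96} = {(p,x95), (p,x96)}
  {p, q} × {x95} = {(p,x95), (q,x95)}
  {p, q} × {x96} = {(p,x96), (q,x96)}
  {q} × {x95, x96} = {(q,x95), (q,x96)}
  {p} × {x94, x95, x96} = {(p,x94), (p,x95), (p,x96)}
  {q} × {x94, x95, x96} = {(q,x94), (q,x95), (q,x96)}
  {p, q} × {x95, x96} = {(p,x95), (p,x96), (q,x95), (q,x96)}
  {p, q} × {x94, x95, x96} = {(p,x94), (p,x95), (p,x96), (q,x94), (q,x95), (q,x96)}
These 13 distinct sets form the basis B.
Close under arbitrary unions to get τ_{X×Y}; counting gives |τ_{X×Y}| = 25.


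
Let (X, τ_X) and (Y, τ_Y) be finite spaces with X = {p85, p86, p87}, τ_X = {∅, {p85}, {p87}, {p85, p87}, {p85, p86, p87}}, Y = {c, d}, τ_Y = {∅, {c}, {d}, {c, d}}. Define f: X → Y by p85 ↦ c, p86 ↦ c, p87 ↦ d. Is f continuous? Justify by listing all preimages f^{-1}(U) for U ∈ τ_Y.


f is NOT continuous.

Compute f^{-1}(U) for each U ∈ τ_Y:
  U = ∅: f^{-1}(U) = ∅ ∈ τ_X ✓.
  U = {c}: f^{-1}(U) = {p85, p86} ∉ τ_X ✗.
  U = {d}: f^{-1}(U) = {p87} ∈ τ_X ✓.
  U = {c, d}: f^{-1}(U) = {p85, p86, p87} ∈ τ_X ✓.
Found U = {c} with f^{-1}(U) = {p85, p86} not in τ_X. Therefore f is NOT continuous.


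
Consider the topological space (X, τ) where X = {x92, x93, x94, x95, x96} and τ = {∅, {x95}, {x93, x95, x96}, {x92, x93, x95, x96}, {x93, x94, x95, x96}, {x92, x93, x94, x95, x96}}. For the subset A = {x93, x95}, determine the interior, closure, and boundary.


int(A) = {x95}, cl(A) = {x92, x93, x94, x95, x96}, ∂A = {x92, x93, x94, x96}.

Closed sets in (X, τ) are complements of opens:
  closed(X, τ) = {∅, {x92}, {x94}, {x92, x94}, {x92, x93, x94, x96}, {x92, x93, x94, x95, x96}}.
int(A) = ⋃ {U ∈ τ : U ⊆ A}. Opens contained in A: ∅, {x95}.
Taking the union of these: int(A) = {x95}.
cl(A) = ⋂ {C closed : A ⊆ C}. Closed sets containing A: {x92, x93, x94, x95, x96}.
Intersecting these: cl(A) = {x92, x93, x94, x95, x96}.
∂A = cl(A) ∖ int(A) = {x92, x93, x94, x95, x96} ∖ {x95} = {x92, x93, x94, x96}.
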